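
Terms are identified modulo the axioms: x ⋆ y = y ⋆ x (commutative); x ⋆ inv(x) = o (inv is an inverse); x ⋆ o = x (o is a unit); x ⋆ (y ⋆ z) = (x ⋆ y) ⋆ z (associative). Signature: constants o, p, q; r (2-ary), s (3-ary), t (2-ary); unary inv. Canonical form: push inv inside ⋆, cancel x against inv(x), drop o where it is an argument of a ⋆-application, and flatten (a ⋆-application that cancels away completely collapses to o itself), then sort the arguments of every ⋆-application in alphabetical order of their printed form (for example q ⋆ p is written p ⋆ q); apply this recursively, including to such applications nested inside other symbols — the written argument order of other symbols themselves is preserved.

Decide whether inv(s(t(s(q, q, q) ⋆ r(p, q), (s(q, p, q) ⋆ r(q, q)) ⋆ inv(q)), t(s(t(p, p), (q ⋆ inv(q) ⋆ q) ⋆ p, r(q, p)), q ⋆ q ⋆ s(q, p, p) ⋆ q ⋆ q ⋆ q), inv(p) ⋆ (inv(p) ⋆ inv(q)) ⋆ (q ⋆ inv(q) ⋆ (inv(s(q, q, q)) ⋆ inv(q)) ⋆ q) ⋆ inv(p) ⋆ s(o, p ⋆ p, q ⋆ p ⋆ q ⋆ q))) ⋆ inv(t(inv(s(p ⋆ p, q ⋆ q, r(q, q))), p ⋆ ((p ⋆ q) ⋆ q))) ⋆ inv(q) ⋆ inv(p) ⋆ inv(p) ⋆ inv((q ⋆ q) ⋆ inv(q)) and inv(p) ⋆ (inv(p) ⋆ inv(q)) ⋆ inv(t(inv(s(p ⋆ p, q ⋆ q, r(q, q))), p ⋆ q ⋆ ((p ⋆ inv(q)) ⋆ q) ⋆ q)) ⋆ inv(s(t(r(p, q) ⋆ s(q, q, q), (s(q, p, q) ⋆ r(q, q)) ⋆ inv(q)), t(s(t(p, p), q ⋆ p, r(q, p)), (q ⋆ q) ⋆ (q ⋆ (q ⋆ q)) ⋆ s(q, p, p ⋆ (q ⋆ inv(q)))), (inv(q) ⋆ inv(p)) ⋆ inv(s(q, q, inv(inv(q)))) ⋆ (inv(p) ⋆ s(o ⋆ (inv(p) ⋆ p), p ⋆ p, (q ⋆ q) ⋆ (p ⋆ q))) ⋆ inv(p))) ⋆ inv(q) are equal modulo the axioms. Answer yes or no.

Left:  inv(s(t(s(q, q, q) ⋆ r(p, q), (s(q, p, q) ⋆ r(q, q)) ⋆ inv(q)), t(s(t(p, p), (q ⋆ inv(q) ⋆ q) ⋆ p, r(q, p)), q ⋆ q ⋆ s(q, p, p) ⋆ q ⋆ q ⋆ q), inv(p) ⋆ (inv(p) ⋆ inv(q)) ⋆ (q ⋆ inv(q) ⋆ (inv(s(q, q, q)) ⋆ inv(q)) ⋆ q) ⋆ inv(p) ⋆ s(o, p ⋆ p, q ⋆ p ⋆ q ⋆ q))) ⋆ inv(t(inv(s(p ⋆ p, q ⋆ q, r(q, q))), p ⋆ ((p ⋆ q) ⋆ q))) ⋆ inv(q) ⋆ inv(p) ⋆ inv(p) ⋆ inv((q ⋆ q) ⋆ inv(q))
  Push inv inside:  distribute inv over ⋆ and collapse double inv
  Collect terms:  inv(s(t(r(p, q) ⋆ s(q, q, q), inv(q) ⋆ r(q, q) ⋆ s(q, p, q)), t(s(t(p, p), p ⋆ q, r(q, p)), q ⋆ q ⋆ q ⋆ q ⋆ q ⋆ s(q, p, p)), inv(p) ⋆ inv(p) ⋆ inv(p) ⋆ inv(q) ⋆ inv(s(q, q, q)) ⋆ s(o, p ⋆ p, p ⋆ q ⋆ q ⋆ q))) ⋆ inv(t(inv(s(p ⋆ p, q ⋆ q, r(q, q))), p ⋆ p ⋆ q ⋆ q)) ⋆ inv(q) ⋆ inv(q) ⋆ inv(p) ⋆ inv(p)
  Sort:  inv(p) ⋆ inv(p) ⋆ inv(q) ⋆ inv(q) ⋆ inv(s(t(r(p, q) ⋆ s(q, q, q), inv(q) ⋆ r(q, q) ⋆ s(q, p, q)), t(s(t(p, p), p ⋆ q, r(q, p)), q ⋆ q ⋆ q ⋆ q ⋆ q ⋆ s(q, p, p)), inv(p) ⋆ inv(p) ⋆ inv(p) ⋆ inv(q) ⋆ inv(s(q, q, q)) ⋆ s(o, p ⋆ p, p ⋆ q ⋆ q ⋆ q))) ⋆ inv(t(inv(s(p ⋆ p, q ⋆ q, r(q, q))), p ⋆ p ⋆ q ⋆ q))
Right:  inv(p) ⋆ (inv(p) ⋆ inv(q)) ⋆ inv(t(inv(s(p ⋆ p, q ⋆ q, r(q, q))), p ⋆ q ⋆ ((p ⋆ inv(q)) ⋆ q) ⋆ q)) ⋆ inv(s(t(r(p, q) ⋆ s(q, q, q), (s(q, p, q) ⋆ r(q, q)) ⋆ inv(q)), t(s(t(p, p), q ⋆ p, r(q, p)), (q ⋆ q) ⋆ (q ⋆ (q ⋆ q)) ⋆ s(q, p, p ⋆ (q ⋆ inv(q)))), (inv(q) ⋆ inv(p)) ⋆ inv(s(q, q, inv(inv(q)))) ⋆ (inv(p) ⋆ s(o ⋆ (inv(p) ⋆ p), p ⋆ p, (q ⋆ q) ⋆ (p ⋆ q))) ⋆ inv(p))) ⋆ inv(q)
  Push inv inside:  distribute inv over ⋆ and collapse double inv
  Combine occurrences:  inv(p) ⋆ inv(p) ⋆ inv(q) ⋆ inv(q) ⋆ inv(t(inv(s(p ⋆ p, q ⋆ q, r(q, q))), p ⋆ p ⋆ q ⋆ q)) ⋆ inv(s(t(r(p, q) ⋆ s(q, q, q), inv(q) ⋆ r(q, q) ⋆ s(q, p, q)), t(s(t(p, p), p ⋆ q, r(q, p)), q ⋆ q ⋆ q ⋆ q ⋆ q ⋆ s(q, p, p)), inv(p) ⋆ inv(p) ⋆ inv(p) ⋆ inv(q) ⋆ inv(s(q, q, q)) ⋆ s(o, p ⋆ p, p ⋆ q ⋆ q ⋆ q)))
  Sort:  inv(p) ⋆ inv(p) ⋆ inv(q) ⋆ inv(q) ⋆ inv(s(t(r(p, q) ⋆ s(q, q, q), inv(q) ⋆ r(q, q) ⋆ s(q, p, q)), t(s(t(p, p), p ⋆ q, r(q, p)), q ⋆ q ⋆ q ⋆ q ⋆ q ⋆ s(q, p, p)), inv(p) ⋆ inv(p) ⋆ inv(p) ⋆ inv(q) ⋆ inv(s(q, q, q)) ⋆ s(o, p ⋆ p, p ⋆ q ⋆ q ⋆ q))) ⋆ inv(t(inv(s(p ⋆ p, q ⋆ q, r(q, q))), p ⋆ p ⋆ q ⋆ q))

Answer: yes — both canonical forms are inv(p) ⋆ inv(p) ⋆ inv(q) ⋆ inv(q) ⋆ inv(s(t(r(p, q) ⋆ s(q, q, q), inv(q) ⋆ r(q, q) ⋆ s(q, p, q)), t(s(t(p, p), p ⋆ q, r(q, p)), q ⋆ q ⋆ q ⋆ q ⋆ q ⋆ s(q, p, p)), inv(p) ⋆ inv(p) ⋆ inv(p) ⋆ inv(q) ⋆ inv(s(q, q, q)) ⋆ s(o, p ⋆ p, p ⋆ q ⋆ q ⋆ q))) ⋆ inv(t(inv(s(p ⋆ p, q ⋆ q, r(q, q))), p ⋆ p ⋆ q ⋆ q))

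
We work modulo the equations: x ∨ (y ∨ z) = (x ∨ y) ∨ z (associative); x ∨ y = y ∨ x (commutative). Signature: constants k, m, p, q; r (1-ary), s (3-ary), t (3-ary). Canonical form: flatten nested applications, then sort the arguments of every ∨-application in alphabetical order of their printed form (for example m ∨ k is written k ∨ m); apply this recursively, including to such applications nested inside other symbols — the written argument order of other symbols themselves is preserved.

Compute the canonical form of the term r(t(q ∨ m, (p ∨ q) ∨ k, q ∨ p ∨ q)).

Descend into:  (p ∨ q) ∨ k
Flatten:  p ∨ q ∨ k
Sort:  k ∨ p ∨ q
Put back:  r(t(m ∨ q, k ∨ p ∨ q, p ∨ q ∨ q))

Answer: r(t(m ∨ q, k ∨ p ∨ q, p ∨ q ∨ q))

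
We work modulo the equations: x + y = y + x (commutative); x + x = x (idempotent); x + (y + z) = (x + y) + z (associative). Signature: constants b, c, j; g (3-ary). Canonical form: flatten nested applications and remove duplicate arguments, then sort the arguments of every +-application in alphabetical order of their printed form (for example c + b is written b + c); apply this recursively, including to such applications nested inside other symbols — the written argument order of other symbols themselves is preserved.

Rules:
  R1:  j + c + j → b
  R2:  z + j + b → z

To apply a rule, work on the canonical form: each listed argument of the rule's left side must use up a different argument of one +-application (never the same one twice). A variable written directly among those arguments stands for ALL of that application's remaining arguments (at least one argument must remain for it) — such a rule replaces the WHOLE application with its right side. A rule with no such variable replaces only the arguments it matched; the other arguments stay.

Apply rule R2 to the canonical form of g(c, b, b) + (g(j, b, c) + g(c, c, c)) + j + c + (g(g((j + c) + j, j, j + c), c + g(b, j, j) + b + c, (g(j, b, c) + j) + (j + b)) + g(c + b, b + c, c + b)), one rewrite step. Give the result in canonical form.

Answer: c + g(b + c, b + c, b + c) + g(c, b, b) + g(c, c, c) + g(g(c + j, j, c + j), b + c + g(b, j, j), g(j, b, c)) + g(j, b, c) + j

Derivation:
Canonical form:  c + g(b + c, b + c, b + c) + g(c, b, b) + g(c, c, c) + g(g(c + j, j, c + j), b + c + g(b, j, j), b + g(j, b, c) + j) + g(j, b, c) + j
R2 matches:  uses b, j;  z := g(j, b, c)
Every leftover argument binds to the variable; the entire application is replaced.
New term:  c + g(b + c, b + c, b + c) + g(c, b, b) + g(c, c, c) + g(g(c + j, j, c + j), b + c + g(b, j, j), g(j, b, c)) + g(j, b, c) + j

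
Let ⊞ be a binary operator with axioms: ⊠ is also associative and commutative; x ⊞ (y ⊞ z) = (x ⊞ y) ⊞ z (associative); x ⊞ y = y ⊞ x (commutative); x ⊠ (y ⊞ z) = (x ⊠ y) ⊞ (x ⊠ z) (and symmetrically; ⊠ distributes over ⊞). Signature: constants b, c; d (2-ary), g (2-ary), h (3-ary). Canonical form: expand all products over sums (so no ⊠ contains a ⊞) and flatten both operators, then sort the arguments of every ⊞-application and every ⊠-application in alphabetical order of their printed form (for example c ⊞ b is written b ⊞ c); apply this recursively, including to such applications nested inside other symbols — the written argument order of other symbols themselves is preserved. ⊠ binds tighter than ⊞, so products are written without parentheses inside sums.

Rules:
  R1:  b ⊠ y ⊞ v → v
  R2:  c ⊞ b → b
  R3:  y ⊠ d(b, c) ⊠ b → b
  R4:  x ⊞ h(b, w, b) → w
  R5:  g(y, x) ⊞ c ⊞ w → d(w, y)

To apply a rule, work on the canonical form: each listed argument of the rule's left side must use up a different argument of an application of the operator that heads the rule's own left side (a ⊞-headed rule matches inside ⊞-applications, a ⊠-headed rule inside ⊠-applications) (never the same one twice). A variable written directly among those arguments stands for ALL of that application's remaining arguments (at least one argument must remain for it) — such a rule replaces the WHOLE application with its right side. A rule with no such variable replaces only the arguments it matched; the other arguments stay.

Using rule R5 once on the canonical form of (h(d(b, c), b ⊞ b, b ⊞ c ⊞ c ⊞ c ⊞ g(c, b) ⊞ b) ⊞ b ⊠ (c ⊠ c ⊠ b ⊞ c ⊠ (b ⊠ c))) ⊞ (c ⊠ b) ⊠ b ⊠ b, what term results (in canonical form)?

Canonical form:  b ⊠ b ⊠ b ⊠ c ⊞ b ⊠ b ⊠ c ⊠ c ⊞ b ⊠ b ⊠ c ⊠ c ⊞ h(d(b, c), b ⊞ b, b ⊞ b ⊞ c ⊞ c ⊞ c ⊞ g(c, b))
R5 matches:  uses c, g(c, b);  w := b ⊞ b ⊞ c ⊞ c, x := b, y := c
The extension variable absorbs all remaining arguments, so the whole application is rewritten.
Giving:  b ⊠ b ⊠ b ⊠ c ⊞ b ⊠ b ⊠ c ⊠ c ⊞ b ⊠ b ⊠ c ⊠ c ⊞ h(d(b, c), b ⊞ b, d(b ⊞ b ⊞ c ⊞ c, c))

Answer: b ⊠ b ⊠ b ⊠ c ⊞ b ⊠ b ⊠ c ⊠ c ⊞ b ⊠ b ⊠ c ⊠ c ⊞ h(d(b, c), b ⊞ b, d(b ⊞ b ⊞ c ⊞ c, c))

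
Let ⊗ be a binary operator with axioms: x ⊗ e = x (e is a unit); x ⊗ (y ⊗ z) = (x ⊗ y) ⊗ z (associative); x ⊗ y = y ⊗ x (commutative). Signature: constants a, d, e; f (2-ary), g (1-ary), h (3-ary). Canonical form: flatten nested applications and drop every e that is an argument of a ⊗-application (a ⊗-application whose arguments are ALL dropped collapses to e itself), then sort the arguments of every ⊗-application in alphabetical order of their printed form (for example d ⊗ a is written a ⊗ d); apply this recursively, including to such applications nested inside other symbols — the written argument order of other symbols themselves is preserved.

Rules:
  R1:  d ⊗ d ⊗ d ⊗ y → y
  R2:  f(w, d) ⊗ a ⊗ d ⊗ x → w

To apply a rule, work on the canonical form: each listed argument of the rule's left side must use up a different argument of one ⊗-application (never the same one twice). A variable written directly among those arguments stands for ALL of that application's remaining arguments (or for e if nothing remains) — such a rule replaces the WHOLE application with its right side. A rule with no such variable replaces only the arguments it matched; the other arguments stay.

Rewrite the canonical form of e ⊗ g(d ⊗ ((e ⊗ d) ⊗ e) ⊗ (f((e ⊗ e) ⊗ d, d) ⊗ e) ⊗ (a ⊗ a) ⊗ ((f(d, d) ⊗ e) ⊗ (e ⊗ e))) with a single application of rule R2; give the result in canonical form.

Answer: g(d)

Derivation:
Canonical form:  g(a ⊗ a ⊗ d ⊗ d ⊗ f(d, d) ⊗ f(d, d))
R2 matches:  uses a, d, f(d, d);  w := d, x := a ⊗ d ⊗ f(d, d)
Every leftover argument binds to the variable; the entire application is replaced.
Result:  g(d)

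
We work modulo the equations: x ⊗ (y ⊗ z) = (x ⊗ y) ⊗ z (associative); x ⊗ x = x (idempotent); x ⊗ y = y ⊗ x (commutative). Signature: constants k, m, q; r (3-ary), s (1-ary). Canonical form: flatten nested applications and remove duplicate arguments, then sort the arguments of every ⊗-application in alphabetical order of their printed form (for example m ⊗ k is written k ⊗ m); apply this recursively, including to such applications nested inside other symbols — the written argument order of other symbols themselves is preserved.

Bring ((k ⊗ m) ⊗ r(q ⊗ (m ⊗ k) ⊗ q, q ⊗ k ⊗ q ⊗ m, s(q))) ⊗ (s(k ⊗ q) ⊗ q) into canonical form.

Un-nest:  k ⊗ m ⊗ r(q ⊗ (m ⊗ k) ⊗ q, q ⊗ k ⊗ q ⊗ m, s(q)) ⊗ s(k ⊗ q) ⊗ q
Simplify inside:  r(q ⊗ (m ⊗ k) ⊗ q, q ⊗ k ⊗ q ⊗ m, s(q))  →  r(k ⊗ m ⊗ q, k ⊗ m ⊗ q, s(q))
Sort arguments:  k ⊗ m ⊗ q ⊗ r(k ⊗ m ⊗ q, k ⊗ m ⊗ q, s(q)) ⊗ s(k ⊗ q)

Answer: k ⊗ m ⊗ q ⊗ r(k ⊗ m ⊗ q, k ⊗ m ⊗ q, s(q)) ⊗ s(k ⊗ q)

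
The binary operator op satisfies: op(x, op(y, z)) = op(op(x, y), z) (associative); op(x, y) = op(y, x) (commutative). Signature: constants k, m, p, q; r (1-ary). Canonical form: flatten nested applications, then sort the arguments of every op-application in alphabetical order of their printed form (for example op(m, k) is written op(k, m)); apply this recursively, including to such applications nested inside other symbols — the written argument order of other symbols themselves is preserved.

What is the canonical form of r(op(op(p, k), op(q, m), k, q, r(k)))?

Focus inside:  op(op(p, k), op(q, m), k, q, r(k))
Flatten:  op(p, k, q, m, k, q, r(k))
Sort arguments:  op(k, k, m, p, q, q, r(k))
Rebuild:  r(op(k, k, m, p, q, q, r(k)))

Answer: r(op(k, k, m, p, q, q, r(k)))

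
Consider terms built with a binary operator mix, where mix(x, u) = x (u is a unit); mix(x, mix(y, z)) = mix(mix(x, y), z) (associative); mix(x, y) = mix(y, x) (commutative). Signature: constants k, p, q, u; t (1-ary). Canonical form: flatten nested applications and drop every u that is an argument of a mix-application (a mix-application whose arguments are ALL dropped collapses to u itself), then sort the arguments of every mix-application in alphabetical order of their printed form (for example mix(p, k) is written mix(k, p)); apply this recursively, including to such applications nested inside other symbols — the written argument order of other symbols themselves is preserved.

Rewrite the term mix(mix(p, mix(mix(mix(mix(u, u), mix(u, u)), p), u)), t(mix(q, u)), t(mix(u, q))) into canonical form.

Answer: mix(p, p, t(q), t(q))

Derivation:
Merge nested applications:  mix(p, u, u, u, u, p, u, t(mix(q, u)), t(mix(u, q)))
Simplify inside:  t(mix(q, u))  →  t(q)
Inside:  t(mix(u, q))  →  t(q)
Units out:  drop u (×5)
Order the arguments:  mix(p, p, t(q), t(q))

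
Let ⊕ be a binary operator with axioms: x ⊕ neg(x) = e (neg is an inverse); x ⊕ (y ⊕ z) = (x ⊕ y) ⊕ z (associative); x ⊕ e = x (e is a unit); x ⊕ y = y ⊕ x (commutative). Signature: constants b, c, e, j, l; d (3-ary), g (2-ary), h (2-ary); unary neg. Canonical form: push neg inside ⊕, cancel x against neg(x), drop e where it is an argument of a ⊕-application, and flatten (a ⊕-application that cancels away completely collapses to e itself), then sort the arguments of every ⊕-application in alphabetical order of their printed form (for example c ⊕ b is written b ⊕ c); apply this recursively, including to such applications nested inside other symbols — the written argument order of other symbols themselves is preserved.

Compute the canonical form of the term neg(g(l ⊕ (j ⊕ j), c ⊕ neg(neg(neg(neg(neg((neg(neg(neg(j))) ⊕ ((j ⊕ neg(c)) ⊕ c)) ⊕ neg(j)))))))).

Answer: neg(g(j ⊕ j ⊕ l, c ⊕ j))

Derivation:
Push neg inside:  distribute neg over ⊕ and collapse double neg
Collect terms:  neg(g(j ⊕ j ⊕ l, c ⊕ j))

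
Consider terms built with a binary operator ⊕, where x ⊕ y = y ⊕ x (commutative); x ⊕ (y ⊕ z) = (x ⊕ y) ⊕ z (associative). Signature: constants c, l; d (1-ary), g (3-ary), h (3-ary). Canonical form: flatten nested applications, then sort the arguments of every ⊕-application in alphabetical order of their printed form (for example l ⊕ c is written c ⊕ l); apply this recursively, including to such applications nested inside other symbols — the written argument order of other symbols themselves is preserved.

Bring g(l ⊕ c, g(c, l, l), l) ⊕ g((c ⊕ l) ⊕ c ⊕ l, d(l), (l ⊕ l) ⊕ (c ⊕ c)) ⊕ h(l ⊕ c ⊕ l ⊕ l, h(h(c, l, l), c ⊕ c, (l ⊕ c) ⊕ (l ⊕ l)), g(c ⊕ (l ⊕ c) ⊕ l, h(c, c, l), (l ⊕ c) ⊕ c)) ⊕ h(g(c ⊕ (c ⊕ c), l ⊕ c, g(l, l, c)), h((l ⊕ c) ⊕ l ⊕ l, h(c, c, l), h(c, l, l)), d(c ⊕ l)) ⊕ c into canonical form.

Inside:  g(l ⊕ c, g(c, l, l), l)  →  g(c ⊕ l, g(c, l, l), l)
Inside:  g((c ⊕ l) ⊕ c ⊕ l, d(l), (l ⊕ l) ⊕ (c ⊕ c))  →  g(c ⊕ c ⊕ l ⊕ l, d(l), c ⊕ c ⊕ l ⊕ l)
Inside:  h(l ⊕ c ⊕ l ⊕ l, h(h(c, l, l), c ⊕ c, (l ⊕ c) ⊕ (l ⊕ l)), g(c ⊕ (l ⊕ c) ⊕ l, h(c, c, l), (l ⊕ c) ⊕ c))  →  h(c ⊕ l ⊕ l ⊕ l, h(h(c, l, l), c ⊕ c, c ⊕ l ⊕ l ⊕ l), g(c ⊕ c ⊕ l ⊕ l, h(c, c, l), c ⊕ c ⊕ l))
Sort arguments:  c ⊕ g(c ⊕ c ⊕ l ⊕ l, d(l), c ⊕ c ⊕ l ⊕ l) ⊕ g(c ⊕ l, g(c, l, l), l) ⊕ h(c ⊕ l ⊕ l ⊕ l, h(h(c, l, l), c ⊕ c, c ⊕ l ⊕ l ⊕ l), g(c ⊕ c ⊕ l ⊕ l, h(c, c, l), c ⊕ c ⊕ l)) ⊕ h(g(c ⊕ c ⊕ c, c ⊕ l, g(l, l, c)), h(c ⊕ l ⊕ l ⊕ l, h(c, c, l), h(c, l, l)), d(c ⊕ l))

Answer: c ⊕ g(c ⊕ c ⊕ l ⊕ l, d(l), c ⊕ c ⊕ l ⊕ l) ⊕ g(c ⊕ l, g(c, l, l), l) ⊕ h(c ⊕ l ⊕ l ⊕ l, h(h(c, l, l), c ⊕ c, c ⊕ l ⊕ l ⊕ l), g(c ⊕ c ⊕ l ⊕ l, h(c, c, l), c ⊕ c ⊕ l)) ⊕ h(g(c ⊕ c ⊕ c, c ⊕ l, g(l, l, c)), h(c ⊕ l ⊕ l ⊕ l, h(c, c, l), h(c, l, l)), d(c ⊕ l))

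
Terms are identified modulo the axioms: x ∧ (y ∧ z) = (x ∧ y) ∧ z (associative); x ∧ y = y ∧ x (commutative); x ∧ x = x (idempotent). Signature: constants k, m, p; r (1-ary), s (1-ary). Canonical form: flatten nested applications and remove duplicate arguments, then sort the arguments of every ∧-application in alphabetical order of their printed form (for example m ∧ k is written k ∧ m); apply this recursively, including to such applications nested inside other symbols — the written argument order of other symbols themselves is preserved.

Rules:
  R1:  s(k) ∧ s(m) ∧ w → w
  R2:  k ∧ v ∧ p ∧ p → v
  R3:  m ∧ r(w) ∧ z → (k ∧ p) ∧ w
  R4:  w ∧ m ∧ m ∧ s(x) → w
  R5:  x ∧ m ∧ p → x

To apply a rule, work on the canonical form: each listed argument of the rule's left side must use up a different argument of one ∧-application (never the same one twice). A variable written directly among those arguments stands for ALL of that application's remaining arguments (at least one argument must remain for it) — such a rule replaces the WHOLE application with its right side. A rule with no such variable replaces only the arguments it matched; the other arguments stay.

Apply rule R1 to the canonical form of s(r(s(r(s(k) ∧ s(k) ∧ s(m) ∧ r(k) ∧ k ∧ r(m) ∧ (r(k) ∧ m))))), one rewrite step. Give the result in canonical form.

Canonical form:  s(r(s(r(k ∧ m ∧ r(k) ∧ r(m) ∧ s(k) ∧ s(m)))))
R1 matches:  uses s(k), s(m);  w := k ∧ m ∧ r(k) ∧ r(m)
The extension variable absorbs all remaining arguments, so the whole application is rewritten.
New term:  s(r(s(r(k ∧ m ∧ r(k) ∧ r(m)))))

Answer: s(r(s(r(k ∧ m ∧ r(k) ∧ r(m)))))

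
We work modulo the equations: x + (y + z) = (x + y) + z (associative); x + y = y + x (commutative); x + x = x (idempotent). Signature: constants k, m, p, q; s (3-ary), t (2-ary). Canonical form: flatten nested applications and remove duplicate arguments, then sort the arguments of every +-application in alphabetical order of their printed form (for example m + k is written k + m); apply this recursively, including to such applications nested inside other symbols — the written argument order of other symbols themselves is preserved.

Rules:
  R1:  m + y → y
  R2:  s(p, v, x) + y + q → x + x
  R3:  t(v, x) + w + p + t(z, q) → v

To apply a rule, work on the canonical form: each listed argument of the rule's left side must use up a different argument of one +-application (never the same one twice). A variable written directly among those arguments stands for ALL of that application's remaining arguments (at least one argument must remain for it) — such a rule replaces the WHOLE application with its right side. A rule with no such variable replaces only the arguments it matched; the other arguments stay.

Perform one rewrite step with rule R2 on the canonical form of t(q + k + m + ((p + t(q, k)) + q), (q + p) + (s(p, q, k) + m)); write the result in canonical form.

Canonical form:  t(k + m + p + q + t(q, k), m + p + q + s(p, q, k))
Match R2:  consume q, s(p, q, k);  v := q, x := k, y := m + p
The variable takes the whole remainder — replace the entire application.
Giving:  t(k + m + p + q + t(q, k), k)

Answer: t(k + m + p + q + t(q, k), k)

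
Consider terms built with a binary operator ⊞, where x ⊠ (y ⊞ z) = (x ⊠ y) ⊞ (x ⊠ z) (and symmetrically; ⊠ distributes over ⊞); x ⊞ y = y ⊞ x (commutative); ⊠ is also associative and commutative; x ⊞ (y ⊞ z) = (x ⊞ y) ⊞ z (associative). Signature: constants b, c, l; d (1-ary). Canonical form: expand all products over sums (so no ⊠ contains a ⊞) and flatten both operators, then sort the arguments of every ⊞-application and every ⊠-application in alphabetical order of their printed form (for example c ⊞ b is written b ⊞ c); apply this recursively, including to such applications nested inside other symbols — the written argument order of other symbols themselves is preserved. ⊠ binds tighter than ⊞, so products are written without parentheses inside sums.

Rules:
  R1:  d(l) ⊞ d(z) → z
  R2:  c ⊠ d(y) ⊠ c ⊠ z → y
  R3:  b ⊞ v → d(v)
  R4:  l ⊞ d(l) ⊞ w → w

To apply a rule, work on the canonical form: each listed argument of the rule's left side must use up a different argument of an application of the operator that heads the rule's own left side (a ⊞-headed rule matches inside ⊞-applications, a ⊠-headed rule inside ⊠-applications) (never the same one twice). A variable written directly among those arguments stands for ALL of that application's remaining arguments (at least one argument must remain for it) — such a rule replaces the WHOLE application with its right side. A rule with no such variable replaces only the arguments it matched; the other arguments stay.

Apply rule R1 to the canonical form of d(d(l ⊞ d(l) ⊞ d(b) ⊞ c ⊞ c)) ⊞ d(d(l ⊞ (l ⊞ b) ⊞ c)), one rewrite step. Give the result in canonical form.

Canonical form:  d(d(b ⊞ c ⊞ l ⊞ l)) ⊞ d(d(c ⊞ c ⊞ d(b) ⊞ d(l) ⊞ l))
Match R1:  consume d(b), d(l);  z := b
Result:  d(d(b ⊞ c ⊞ c ⊞ l)) ⊞ d(d(b ⊞ c ⊞ l ⊞ l))

Answer: d(d(b ⊞ c ⊞ c ⊞ l)) ⊞ d(d(b ⊞ c ⊞ l ⊞ l))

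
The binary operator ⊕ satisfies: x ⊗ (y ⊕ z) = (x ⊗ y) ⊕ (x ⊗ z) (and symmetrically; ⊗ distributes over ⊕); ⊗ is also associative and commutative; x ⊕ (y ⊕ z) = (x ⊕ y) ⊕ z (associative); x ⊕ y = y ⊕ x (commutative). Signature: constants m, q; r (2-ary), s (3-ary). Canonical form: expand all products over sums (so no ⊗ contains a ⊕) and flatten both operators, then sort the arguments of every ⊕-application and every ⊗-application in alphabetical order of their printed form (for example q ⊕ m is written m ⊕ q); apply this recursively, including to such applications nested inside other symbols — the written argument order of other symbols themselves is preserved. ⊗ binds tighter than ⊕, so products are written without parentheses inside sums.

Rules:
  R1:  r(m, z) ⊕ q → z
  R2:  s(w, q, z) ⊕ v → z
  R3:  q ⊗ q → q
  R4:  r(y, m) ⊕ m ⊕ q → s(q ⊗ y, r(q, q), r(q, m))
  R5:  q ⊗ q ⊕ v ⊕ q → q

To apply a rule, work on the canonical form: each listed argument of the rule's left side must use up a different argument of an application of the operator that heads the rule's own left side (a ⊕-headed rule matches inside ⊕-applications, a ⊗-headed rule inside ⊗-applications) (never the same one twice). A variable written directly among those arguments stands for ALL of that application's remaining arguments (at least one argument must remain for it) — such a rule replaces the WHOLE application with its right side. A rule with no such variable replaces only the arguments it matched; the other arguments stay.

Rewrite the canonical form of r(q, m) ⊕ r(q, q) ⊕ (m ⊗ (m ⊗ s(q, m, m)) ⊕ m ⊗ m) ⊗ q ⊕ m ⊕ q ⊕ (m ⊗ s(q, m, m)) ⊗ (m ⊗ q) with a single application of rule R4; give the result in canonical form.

Canonical form:  m ⊕ m ⊗ m ⊗ q ⊕ m ⊗ m ⊗ q ⊗ s(q, m, m) ⊕ m ⊗ m ⊗ q ⊗ s(q, m, m) ⊕ q ⊕ r(q, m) ⊕ r(q, q)
R4 matches:  uses m, q, r(q, m);  y := q
Giving:  m ⊗ m ⊗ q ⊕ m ⊗ m ⊗ q ⊗ s(q, m, m) ⊕ m ⊗ m ⊗ q ⊗ s(q, m, m) ⊕ r(q, q) ⊕ s(q ⊗ q, r(q, q), r(q, m))

Answer: m ⊗ m ⊗ q ⊕ m ⊗ m ⊗ q ⊗ s(q, m, m) ⊕ m ⊗ m ⊗ q ⊗ s(q, m, m) ⊕ r(q, q) ⊕ s(q ⊗ q, r(q, q), r(q, m))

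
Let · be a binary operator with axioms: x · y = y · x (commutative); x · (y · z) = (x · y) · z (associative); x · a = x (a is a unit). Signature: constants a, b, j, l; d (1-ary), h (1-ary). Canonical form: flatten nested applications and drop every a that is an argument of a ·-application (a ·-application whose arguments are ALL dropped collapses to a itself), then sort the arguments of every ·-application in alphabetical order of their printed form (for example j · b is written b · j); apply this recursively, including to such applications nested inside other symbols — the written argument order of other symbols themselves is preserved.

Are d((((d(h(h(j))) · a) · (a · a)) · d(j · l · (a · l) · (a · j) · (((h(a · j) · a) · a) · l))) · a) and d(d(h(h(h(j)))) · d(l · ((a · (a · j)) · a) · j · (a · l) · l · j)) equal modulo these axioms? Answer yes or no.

Left:  d((((d(h(h(j))) · a) · (a · a)) · d(j · l · (a · l) · (a · j) · (((h(a · j) · a) · a) · l))) · a)
  Focus inside:  (((d(h(h(j))) · a) · (a · a)) · d(j · l · (a · l) · (a · j) · (((h(a · j) · a) · a) · l))) · a
  Merge nested applications:  d(h(h(j))) · a · a · a · d(j · l · (a · l) · (a · j) · (((h(a · j) · a) · a) · l)) · a
  Canonicalize subterm:  d(j · l · (a · l) · (a · j) · (((h(a · j) · a) · a) · l))  →  d(h(j) · j · j · l · l · l)
  Unit:  drop a (×4)
  Order the arguments:  d(h(h(j))) · d(h(j) · j · j · l · l · l)
  Put back:  d(d(h(h(j))) · d(h(j) · j · j · l · l · l))
Right:  d(d(h(h(h(j)))) · d(l · ((a · (a · j)) · a) · j · (a · l) · l · j))
  Focus inside:  d(h(h(h(j)))) · d(l · ((a · (a · j)) · a) · j · (a · l) · l · j)
  Simplify inside:  d(l · ((a · (a · j)) · a) · j · (a · l) · l · j)  →  d(j · j · j · l · l · l)
  Order the arguments:  d(h(h(h(j)))) · d(j · j · j · l · l · l)
  Reassemble:  d(d(h(h(h(j)))) · d(j · j · j · l · l · l))

Answer: no — d(d(h(h(j))) · d(h(j) · j · j · l · l · l)) vs d(d(h(h(h(j)))) · d(j · j · j · l · l · l))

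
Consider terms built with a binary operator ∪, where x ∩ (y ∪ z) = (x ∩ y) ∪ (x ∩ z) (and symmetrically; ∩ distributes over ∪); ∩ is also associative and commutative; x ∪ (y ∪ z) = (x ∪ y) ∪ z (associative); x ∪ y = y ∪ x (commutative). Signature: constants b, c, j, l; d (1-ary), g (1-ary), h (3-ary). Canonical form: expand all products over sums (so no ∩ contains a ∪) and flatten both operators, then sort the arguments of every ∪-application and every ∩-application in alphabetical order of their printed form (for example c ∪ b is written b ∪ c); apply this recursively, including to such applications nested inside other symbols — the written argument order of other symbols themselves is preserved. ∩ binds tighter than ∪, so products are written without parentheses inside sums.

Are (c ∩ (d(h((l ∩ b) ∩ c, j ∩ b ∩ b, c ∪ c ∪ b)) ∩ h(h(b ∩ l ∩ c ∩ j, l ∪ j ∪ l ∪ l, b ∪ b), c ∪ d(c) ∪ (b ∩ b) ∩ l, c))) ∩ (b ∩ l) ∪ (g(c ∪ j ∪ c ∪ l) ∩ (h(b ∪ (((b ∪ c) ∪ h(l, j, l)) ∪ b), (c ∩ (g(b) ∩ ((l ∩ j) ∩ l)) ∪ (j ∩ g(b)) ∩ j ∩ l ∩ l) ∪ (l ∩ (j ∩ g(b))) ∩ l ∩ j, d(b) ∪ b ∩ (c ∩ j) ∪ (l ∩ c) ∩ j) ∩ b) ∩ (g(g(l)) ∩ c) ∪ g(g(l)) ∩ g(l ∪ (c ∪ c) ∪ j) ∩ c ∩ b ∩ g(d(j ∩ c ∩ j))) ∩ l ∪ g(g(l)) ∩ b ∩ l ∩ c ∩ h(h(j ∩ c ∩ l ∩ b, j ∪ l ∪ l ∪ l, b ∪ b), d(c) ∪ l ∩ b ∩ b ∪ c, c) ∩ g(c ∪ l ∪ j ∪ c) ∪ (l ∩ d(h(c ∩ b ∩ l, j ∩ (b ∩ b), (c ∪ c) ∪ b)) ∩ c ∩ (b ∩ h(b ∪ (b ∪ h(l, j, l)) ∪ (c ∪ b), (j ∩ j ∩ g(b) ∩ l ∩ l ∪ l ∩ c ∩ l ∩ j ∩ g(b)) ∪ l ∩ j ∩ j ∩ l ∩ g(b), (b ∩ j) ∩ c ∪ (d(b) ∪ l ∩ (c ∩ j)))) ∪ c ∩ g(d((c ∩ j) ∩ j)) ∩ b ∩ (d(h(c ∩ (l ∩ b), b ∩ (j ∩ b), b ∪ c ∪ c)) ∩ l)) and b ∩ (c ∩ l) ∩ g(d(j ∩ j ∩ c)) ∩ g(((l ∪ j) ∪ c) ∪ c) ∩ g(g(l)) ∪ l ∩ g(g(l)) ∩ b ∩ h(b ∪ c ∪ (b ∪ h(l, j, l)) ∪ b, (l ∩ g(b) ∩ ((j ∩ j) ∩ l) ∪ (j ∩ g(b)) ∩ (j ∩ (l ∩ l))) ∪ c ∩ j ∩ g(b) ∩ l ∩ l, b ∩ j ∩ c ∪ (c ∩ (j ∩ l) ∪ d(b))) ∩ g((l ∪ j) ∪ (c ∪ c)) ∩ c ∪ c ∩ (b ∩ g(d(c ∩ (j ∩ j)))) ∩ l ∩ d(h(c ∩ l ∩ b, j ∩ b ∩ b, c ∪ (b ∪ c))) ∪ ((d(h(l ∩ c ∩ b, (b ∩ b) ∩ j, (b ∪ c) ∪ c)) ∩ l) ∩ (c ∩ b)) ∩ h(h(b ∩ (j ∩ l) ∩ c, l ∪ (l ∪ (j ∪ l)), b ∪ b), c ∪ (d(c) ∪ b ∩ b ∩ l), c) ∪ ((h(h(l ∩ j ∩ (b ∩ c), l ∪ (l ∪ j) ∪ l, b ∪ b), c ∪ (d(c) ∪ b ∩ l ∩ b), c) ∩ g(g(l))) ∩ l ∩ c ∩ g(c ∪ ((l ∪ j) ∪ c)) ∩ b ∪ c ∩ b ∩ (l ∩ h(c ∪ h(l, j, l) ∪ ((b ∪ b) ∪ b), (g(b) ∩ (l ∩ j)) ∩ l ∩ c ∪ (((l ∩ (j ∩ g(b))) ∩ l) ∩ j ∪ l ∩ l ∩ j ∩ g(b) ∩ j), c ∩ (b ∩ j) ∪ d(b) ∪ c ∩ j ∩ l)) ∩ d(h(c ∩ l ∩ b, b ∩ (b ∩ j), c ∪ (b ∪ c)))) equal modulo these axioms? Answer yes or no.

Answer: yes — both canonical forms are b ∩ c ∩ d(h(b ∩ c ∩ l, b ∩ b ∩ j, b ∪ c ∪ c)) ∩ g(d(c ∩ j ∩ j)) ∩ l ∪ b ∩ c ∩ d(h(b ∩ c ∩ l, b ∩ b ∩ j, b ∪ c ∪ c)) ∩ h(b ∪ b ∪ b ∪ c ∪ h(l, j, l), c ∩ g(b) ∩ j ∩ l ∩ l ∪ g(b) ∩ j ∩ j ∩ l ∩ l ∪ g(b) ∩ j ∩ j ∩ l ∩ l, b ∩ c ∩ j ∪ c ∩ j ∩ l ∪ d(b)) ∩ l ∪ b ∩ c ∩ d(h(b ∩ c ∩ l, b ∩ b ∩ j, b ∪ c ∪ c)) ∩ h(h(b ∩ c ∩ j ∩ l, j ∪ l ∪ l ∪ l, b ∪ b), b ∩ b ∩ l ∪ c ∪ d(c), c) ∩ l ∪ b ∩ c ∩ g(c ∪ c ∪ j ∪ l) ∩ g(d(c ∩ j ∩ j)) ∩ g(g(l)) ∩ l ∪ b ∩ c ∩ g(c ∪ c ∪ j ∪ l) ∩ g(g(l)) ∩ h(b ∪ b ∪ b ∪ c ∪ h(l, j, l), c ∩ g(b) ∩ j ∩ l ∩ l ∪ g(b) ∩ j ∩ j ∩ l ∩ l ∪ g(b) ∩ j ∩ j ∩ l ∩ l, b ∩ c ∩ j ∪ c ∩ j ∩ l ∪ d(b)) ∩ l ∪ b ∩ c ∩ g(c ∪ c ∪ j ∪ l) ∩ g(g(l)) ∩ h(h(b ∩ c ∩ j ∩ l, j ∪ l ∪ l ∪ l, b ∪ b), b ∩ b ∩ l ∪ c ∪ d(c), c) ∩ l

Derivation:
Left:  (c ∩ (d(h((l ∩ b) ∩ c, j ∩ b ∩ b, c ∪ c ∪ b)) ∩ h(h(b ∩ l ∩ c ∩ j, l ∪ j ∪ l ∪ l, b ∪ b), c ∪ d(c) ∪ (b ∩ b) ∩ l, c))) ∩ (b ∩ l) ∪ (g(c ∪ j ∪ c ∪ l) ∩ (h(b ∪ (((b ∪ c) ∪ h(l, j, l)) ∪ b), (c ∩ (g(b) ∩ ((l ∩ j) ∩ l)) ∪ (j ∩ g(b)) ∩ j ∩ l ∩ l) ∪ (l ∩ (j ∩ g(b))) ∩ l ∩ j, d(b) ∪ b ∩ (c ∩ j) ∪ (l ∩ c) ∩ j) ∩ b) ∩ (g(g(l)) ∩ c) ∪ g(g(l)) ∩ g(l ∪ (c ∪ c) ∪ j) ∩ c ∩ b ∩ g(d(j ∩ c ∩ j))) ∩ l ∪ g(g(l)) ∩ b ∩ l ∩ c ∩ h(h(j ∩ c ∩ l ∩ b, j ∪ l ∪ l ∪ l, b ∪ b), d(c) ∪ l ∩ b ∩ b ∪ c, c) ∩ g(c ∪ l ∪ j ∪ c) ∪ (l ∩ d(h(c ∩ b ∩ l, j ∩ (b ∩ b), (c ∪ c) ∪ b)) ∩ c ∩ (b ∩ h(b ∪ (b ∪ h(l, j, l)) ∪ (c ∪ b), (j ∩ j ∩ g(b) ∩ l ∩ l ∪ l ∩ c ∩ l ∩ j ∩ g(b)) ∪ l ∩ j ∩ j ∩ l ∩ g(b), (b ∩ j) ∩ c ∪ (d(b) ∪ l ∩ (c ∩ j)))) ∪ c ∩ g(d((c ∩ j) ∩ j)) ∩ b ∩ (d(h(c ∩ (l ∩ b), b ∩ (j ∩ b), b ∪ c ∪ c)) ∩ l))
  Expand:  b ∩ c ∩ d(h(b ∩ c ∩ l, b ∩ b ∩ j, b ∪ c ∪ c)) ∩ h(h(b ∩ c ∩ j ∩ l, j ∪ l ∪ l ∪ l, b ∪ b), b ∩ b ∩ l ∪ c ∪ d(c), c) ∩ l ∪ b ∩ c ∩ g(c ∪ c ∪ j ∪ l) ∩ g(g(l)) ∩ h(b ∪ b ∪ b ∪ c ∪ h(l, j, l), c ∩ g(b) ∩ j ∩ l ∩ l ∪ g(b) ∩ j ∩ j ∩ l ∩ l ∪ g(b) ∩ j ∩ j ∩ l ∩ l, b ∩ c ∩ j ∪ c ∩ j ∩ l ∪ d(b)) ∩ l ∪ b ∩ c ∩ g(c ∪ c ∪ j ∪ l) ∩ g(d(c ∩ j ∩ j)) ∩ g(g(l)) ∩ l ∪ b ∩ c ∩ g(c ∪ c ∪ j ∪ l) ∩ g(g(l)) ∩ h(h(b ∩ c ∩ j ∩ l, j ∪ l ∪ l ∪ l, b ∪ b), b ∩ b ∩ l ∪ c ∪ d(c), c) ∩ l ∪ b ∩ c ∩ d(h(b ∩ c ∩ l, b ∩ b ∩ j, b ∪ c ∪ c)) ∩ h(b ∪ b ∪ b ∪ c ∪ h(l, j, l), c ∩ g(b) ∩ j ∩ l ∩ l ∪ g(b) ∩ j ∩ j ∩ l ∩ l ∪ g(b) ∩ j ∩ j ∩ l ∩ l, b ∩ c ∩ j ∪ c ∩ j ∩ l ∪ d(b)) ∩ l ∪ b ∩ c ∩ d(h(b ∩ c ∩ l, b ∩ b ∩ j, b ∪ c ∪ c)) ∩ g(d(c ∩ j ∩ j)) ∩ l
  Sort:  b ∩ c ∩ d(h(b ∩ c ∩ l, b ∩ b ∩ j, b ∪ c ∪ c)) ∩ g(d(c ∩ j ∩ j)) ∩ l ∪ b ∩ c ∩ d(h(b ∩ c ∩ l, b ∩ b ∩ j, b ∪ c ∪ c)) ∩ h(b ∪ b ∪ b ∪ c ∪ h(l, j, l), c ∩ g(b) ∩ j ∩ l ∩ l ∪ g(b) ∩ j ∩ j ∩ l ∩ l ∪ g(b) ∩ j ∩ j ∩ l ∩ l, b ∩ c ∩ j ∪ c ∩ j ∩ l ∪ d(b)) ∩ l ∪ b ∩ c ∩ d(h(b ∩ c ∩ l, b ∩ b ∩ j, b ∪ c ∪ c)) ∩ h(h(b ∩ c ∩ j ∩ l, j ∪ l ∪ l ∪ l, b ∪ b), b ∩ b ∩ l ∪ c ∪ d(c), c) ∩ l ∪ b ∩ c ∩ g(c ∪ c ∪ j ∪ l) ∩ g(d(c ∩ j ∩ j)) ∩ g(g(l)) ∩ l ∪ b ∩ c ∩ g(c ∪ c ∪ j ∪ l) ∩ g(g(l)) ∩ h(b ∪ b ∪ b ∪ c ∪ h(l, j, l), c ∩ g(b) ∩ j ∩ l ∩ l ∪ g(b) ∩ j ∩ j ∩ l ∩ l ∪ g(b) ∩ j ∩ j ∩ l ∩ l, b ∩ c ∩ j ∪ c ∩ j ∩ l ∪ d(b)) ∩ l ∪ b ∩ c ∩ g(c ∪ c ∪ j ∪ l) ∩ g(g(l)) ∩ h(h(b ∩ c ∩ j ∩ l, j ∪ l ∪ l ∪ l, b ∪ b), b ∩ b ∩ l ∪ c ∪ d(c), c) ∩ l
Right:  b ∩ (c ∩ l) ∩ g(d(j ∩ j ∩ c)) ∩ g(((l ∪ j) ∪ c) ∪ c) ∩ g(g(l)) ∪ l ∩ g(g(l)) ∩ b ∩ h(b ∪ c ∪ (b ∪ h(l, j, l)) ∪ b, (l ∩ g(b) ∩ ((j ∩ j) ∩ l) ∪ (j ∩ g(b)) ∩ (j ∩ (l ∩ l))) ∪ c ∩ j ∩ g(b) ∩ l ∩ l, b ∩ j ∩ c ∪ (c ∩ (j ∩ l) ∪ d(b))) ∩ g((l ∪ j) ∪ (c ∪ c)) ∩ c ∪ c ∩ (b ∩ g(d(c ∩ (j ∩ j)))) ∩ l ∩ d(h(c ∩ l ∩ b, j ∩ b ∩ b, c ∪ (b ∪ c))) ∪ ((d(h(l ∩ c ∩ b, (b ∩ b) ∩ j, (b ∪ c) ∪ c)) ∩ l) ∩ (c ∩ b)) ∩ h(h(b ∩ (j ∩ l) ∩ c, l ∪ (l ∪ (j ∪ l)), b ∪ b), c ∪ (d(c) ∪ b ∩ b ∩ l), c) ∪ ((h(h(l ∩ j ∩ (b ∩ c), l ∪ (l ∪ j) ∪ l, b ∪ b), c ∪ (d(c) ∪ b ∩ l ∩ b), c) ∩ g(g(l))) ∩ l ∩ c ∩ g(c ∪ ((l ∪ j) ∪ c)) ∩ b ∪ c ∩ b ∩ (l ∩ h(c ∪ h(l, j, l) ∪ ((b ∪ b) ∪ b), (g(b) ∩ (l ∩ j)) ∩ l ∩ c ∪ (((l ∩ (j ∩ g(b))) ∩ l) ∩ j ∪ l ∩ l ∩ j ∩ g(b) ∩ j), c ∩ (b ∩ j) ∪ d(b) ∪ c ∩ j ∩ l)) ∩ d(h(c ∩ l ∩ b, b ∩ (b ∩ j), c ∪ (b ∪ c))))
  Flatten:  b ∩ c ∩ g(c ∪ c ∪ j ∪ l) ∩ g(d(c ∩ j ∩ j)) ∩ g(g(l)) ∩ l ∪ b ∩ c ∩ g(c ∪ c ∪ j ∪ l) ∩ g(g(l)) ∩ h(b ∪ b ∪ b ∪ c ∪ h(l, j, l), c ∩ g(b) ∩ j ∩ l ∩ l ∪ g(b) ∩ j ∩ j ∩ l ∩ l ∪ g(b) ∩ j ∩ j ∩ l ∩ l, b ∩ c ∩ j ∪ c ∩ j ∩ l ∪ d(b)) ∩ l ∪ b ∩ c ∩ d(h(b ∩ c ∩ l, b ∩ b ∩ j, b ∪ c ∪ c)) ∩ g(d(c ∩ j ∩ j)) ∩ l ∪ b ∩ c ∩ d(h(b ∩ c ∩ l, b ∩ b ∩ j, b ∪ c ∪ c)) ∩ h(h(b ∩ c ∩ j ∩ l, j ∪ l ∪ l ∪ l, b ∪ b), b ∩ b ∩ l ∪ c ∪ d(c), c) ∩ l ∪ b ∩ c ∩ g(c ∪ c ∪ j ∪ l) ∩ g(g(l)) ∩ h(h(b ∩ c ∩ j ∩ l, j ∪ l ∪ l ∪ l, b ∪ b), b ∩ b ∩ l ∪ c ∪ d(c), c) ∩ l ∪ b ∩ c ∩ d(h(b ∩ c ∩ l, b ∩ b ∩ j, b ∪ c ∪ c)) ∩ h(b ∪ b ∪ b ∪ c ∪ h(l, j, l), c ∩ g(b) ∩ j ∩ l ∩ l ∪ g(b) ∩ j ∩ j ∩ l ∩ l ∪ g(b) ∩ j ∩ j ∩ l ∩ l, b ∩ c ∩ j ∪ c ∩ j ∩ l ∪ d(b)) ∩ l
  Order the arguments:  b ∩ c ∩ d(h(b ∩ c ∩ l, b ∩ b ∩ j, b ∪ c ∪ c)) ∩ g(d(c ∩ j ∩ j)) ∩ l ∪ b ∩ c ∩ d(h(b ∩ c ∩ l, b ∩ b ∩ j, b ∪ c ∪ c)) ∩ h(b ∪ b ∪ b ∪ c ∪ h(l, j, l), c ∩ g(b) ∩ j ∩ l ∩ l ∪ g(b) ∩ j ∩ j ∩ l ∩ l ∪ g(b) ∩ j ∩ j ∩ l ∩ l, b ∩ c ∩ j ∪ c ∩ j ∩ l ∪ d(b)) ∩ l ∪ b ∩ c ∩ d(h(b ∩ c ∩ l, b ∩ b ∩ j, b ∪ c ∪ c)) ∩ h(h(b ∩ c ∩ j ∩ l, j ∪ l ∪ l ∪ l, b ∪ b), b ∩ b ∩ l ∪ c ∪ d(c), c) ∩ l ∪ b ∩ c ∩ g(c ∪ c ∪ j ∪ l) ∩ g(d(c ∩ j ∩ j)) ∩ g(g(l)) ∩ l ∪ b ∩ c ∩ g(c ∪ c ∪ j ∪ l) ∩ g(g(l)) ∩ h(b ∪ b ∪ b ∪ c ∪ h(l, j, l), c ∩ g(b) ∩ j ∩ l ∩ l ∪ g(b) ∩ j ∩ j ∩ l ∩ l ∪ g(b) ∩ j ∩ j ∩ l ∩ l, b ∩ c ∩ j ∪ c ∩ j ∩ l ∪ d(b)) ∩ l ∪ b ∩ c ∩ g(c ∪ c ∪ j ∪ l) ∩ g(g(l)) ∩ h(h(b ∩ c ∩ j ∩ l, j ∪ l ∪ l ∪ l, b ∪ b), b ∩ b ∩ l ∪ c ∪ d(c), c) ∩ l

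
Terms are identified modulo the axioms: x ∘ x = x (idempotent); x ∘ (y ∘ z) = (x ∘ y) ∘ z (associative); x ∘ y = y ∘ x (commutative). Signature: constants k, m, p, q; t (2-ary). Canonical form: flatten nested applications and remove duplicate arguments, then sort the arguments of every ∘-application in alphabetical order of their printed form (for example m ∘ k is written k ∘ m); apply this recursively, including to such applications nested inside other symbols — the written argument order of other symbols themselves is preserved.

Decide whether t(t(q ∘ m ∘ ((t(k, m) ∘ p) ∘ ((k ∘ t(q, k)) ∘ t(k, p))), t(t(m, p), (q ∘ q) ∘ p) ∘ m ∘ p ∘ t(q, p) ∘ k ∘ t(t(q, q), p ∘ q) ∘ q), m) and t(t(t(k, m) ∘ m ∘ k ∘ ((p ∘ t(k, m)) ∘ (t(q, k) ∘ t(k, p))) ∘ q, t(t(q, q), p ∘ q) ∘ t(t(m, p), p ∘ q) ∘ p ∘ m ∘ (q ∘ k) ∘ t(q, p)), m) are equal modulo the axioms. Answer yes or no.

Answer: yes — both canonical forms are t(t(k ∘ m ∘ p ∘ q ∘ t(k, m) ∘ t(k, p) ∘ t(q, k), k ∘ m ∘ p ∘ q ∘ t(q, p) ∘ t(t(m, p), p ∘ q) ∘ t(t(q, q), p ∘ q)), m)

Derivation:
Left:  t(t(q ∘ m ∘ ((t(k, m) ∘ p) ∘ ((k ∘ t(q, k)) ∘ t(k, p))), t(t(m, p), (q ∘ q) ∘ p) ∘ m ∘ p ∘ t(q, p) ∘ k ∘ t(t(q, q), p ∘ q) ∘ q), m)
  Focus inside:  t(t(m, p), (q ∘ q) ∘ p) ∘ m ∘ p ∘ t(q, p) ∘ k ∘ t(t(q, q), p ∘ q) ∘ q
  Inside:  t(t(m, p), (q ∘ q) ∘ p)  →  t(t(m, p), p ∘ q)
  Sort:  k ∘ m ∘ p ∘ q ∘ t(q, p) ∘ t(t(m, p), p ∘ q) ∘ t(t(q, q), p ∘ q)
  Reassemble:  t(t(k ∘ m ∘ p ∘ q ∘ t(k, m) ∘ t(k, p) ∘ t(q, k), k ∘ m ∘ p ∘ q ∘ t(q, p) ∘ t(t(m, p), p ∘ q) ∘ t(t(q, q), p ∘ q)), m)
Right:  t(t(t(k, m) ∘ m ∘ k ∘ ((p ∘ t(k, m)) ∘ (t(q, k) ∘ t(k, p))) ∘ q, t(t(q, q), p ∘ q) ∘ t(t(m, p), p ∘ q) ∘ p ∘ m ∘ (q ∘ k) ∘ t(q, p)), m)
  Work inside:  t(t(q, q), p ∘ q) ∘ t(t(m, p), p ∘ q) ∘ p ∘ m ∘ (q ∘ k) ∘ t(q, p)
  Un-nest:  t(t(q, q), p ∘ q) ∘ t(t(m, p), p ∘ q) ∘ p ∘ m ∘ q ∘ k ∘ t(q, p)
  Order the arguments:  k ∘ m ∘ p ∘ q ∘ t(q, p) ∘ t(t(m, p), p ∘ q) ∘ t(t(q, q), p ∘ q)
  Reassemble:  t(t(k ∘ m ∘ p ∘ q ∘ t(k, m) ∘ t(k, p) ∘ t(q, k), k ∘ m ∘ p ∘ q ∘ t(q, p) ∘ t(t(m, p), p ∘ q) ∘ t(t(q, q), p ∘ q)), m)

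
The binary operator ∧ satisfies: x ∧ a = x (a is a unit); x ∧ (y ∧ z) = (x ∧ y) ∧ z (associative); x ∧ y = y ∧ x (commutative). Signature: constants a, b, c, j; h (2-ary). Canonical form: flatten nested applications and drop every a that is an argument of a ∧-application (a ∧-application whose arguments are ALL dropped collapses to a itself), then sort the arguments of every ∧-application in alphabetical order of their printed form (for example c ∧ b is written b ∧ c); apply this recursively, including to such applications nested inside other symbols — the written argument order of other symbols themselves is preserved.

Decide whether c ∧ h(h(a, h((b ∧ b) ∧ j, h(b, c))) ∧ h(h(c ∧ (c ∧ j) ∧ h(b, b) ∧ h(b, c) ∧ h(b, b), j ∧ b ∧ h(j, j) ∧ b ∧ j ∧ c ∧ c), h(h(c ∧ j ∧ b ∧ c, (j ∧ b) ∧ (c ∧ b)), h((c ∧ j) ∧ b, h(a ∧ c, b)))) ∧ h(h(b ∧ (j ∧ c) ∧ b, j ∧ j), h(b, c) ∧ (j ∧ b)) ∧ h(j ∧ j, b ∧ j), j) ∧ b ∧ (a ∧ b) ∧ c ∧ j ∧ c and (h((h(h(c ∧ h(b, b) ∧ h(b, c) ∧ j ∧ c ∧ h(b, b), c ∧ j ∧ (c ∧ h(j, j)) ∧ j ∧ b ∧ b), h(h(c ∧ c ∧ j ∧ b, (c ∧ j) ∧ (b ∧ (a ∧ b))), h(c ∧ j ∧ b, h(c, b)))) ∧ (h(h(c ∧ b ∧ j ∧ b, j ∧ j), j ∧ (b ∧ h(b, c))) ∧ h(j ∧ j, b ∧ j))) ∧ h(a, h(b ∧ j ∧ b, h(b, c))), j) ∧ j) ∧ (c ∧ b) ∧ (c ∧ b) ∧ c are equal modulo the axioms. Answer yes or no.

Left:  c ∧ h(h(a, h((b ∧ b) ∧ j, h(b, c))) ∧ h(h(c ∧ (c ∧ j) ∧ h(b, b) ∧ h(b, c) ∧ h(b, b), j ∧ b ∧ h(j, j) ∧ b ∧ j ∧ c ∧ c), h(h(c ∧ j ∧ b ∧ c, (j ∧ b) ∧ (c ∧ b)), h((c ∧ j) ∧ b, h(a ∧ c, b)))) ∧ h(h(b ∧ (j ∧ c) ∧ b, j ∧ j), h(b, c) ∧ (j ∧ b)) ∧ h(j ∧ j, b ∧ j), j) ∧ b ∧ (a ∧ b) ∧ c ∧ j ∧ c
  Merge nested applications:  c ∧ h(h(a, h((b ∧ b) ∧ j, h(b, c))) ∧ h(h(c ∧ (c ∧ j) ∧ h(b, b) ∧ h(b, c) ∧ h(b, b), j ∧ b ∧ h(j, j) ∧ b ∧ j ∧ c ∧ c), h(h(c ∧ j ∧ b ∧ c, (j ∧ b) ∧ (c ∧ b)), h((c ∧ j) ∧ b, h(a ∧ c, b)))) ∧ h(h(b ∧ (j ∧ c) ∧ b, j ∧ j), h(b, c) ∧ (j ∧ b)) ∧ h(j ∧ j, b ∧ j), j) ∧ b ∧ a ∧ b ∧ c ∧ j ∧ c
  Canonicalize subterm:  h(h(a, h((b ∧ b) ∧ j, h(b, c))) ∧ h(h(c ∧ (c ∧ j) ∧ h(b, b) ∧ h(b, c) ∧ h(b, b), j ∧ b ∧ h(j, j) ∧ b ∧ j ∧ c ∧ c), h(h(c ∧ j ∧ b ∧ c, (j ∧ b) ∧ (c ∧ b)), h((c ∧ j) ∧ b, h(a ∧ c, b)))) ∧ h(h(b ∧ (j ∧ c) ∧ b, j ∧ j), h(b, c) ∧ (j ∧ b)) ∧ h(j ∧ j, b ∧ j), j)  →  h(h(a, h(b ∧ b ∧ j, h(b, c))) ∧ h(h(b ∧ b ∧ c ∧ j, j ∧ j), b ∧ h(b, c) ∧ j) ∧ h(h(c ∧ c ∧ h(b, b) ∧ h(b, b) ∧ h(b, c) ∧ j, b ∧ b ∧ c ∧ c ∧ h(j, j) ∧ j ∧ j), h(h(b ∧ c ∧ c ∧ j, b ∧ b ∧ c ∧ j), h(b ∧ c ∧ j, h(c, b)))) ∧ h(j ∧ j, b ∧ j), j)
  Drop the unit:  drop a
  Sort:  b ∧ b ∧ c ∧ c ∧ c ∧ h(h(a, h(b ∧ b ∧ j, h(b, c))) ∧ h(h(b ∧ b ∧ c ∧ j, j ∧ j), b ∧ h(b, c) ∧ j) ∧ h(h(c ∧ c ∧ h(b, b) ∧ h(b, b) ∧ h(b, c) ∧ j, b ∧ b ∧ c ∧ c ∧ h(j, j) ∧ j ∧ j), h(h(b ∧ c ∧ c ∧ j, b ∧ b ∧ c ∧ j), h(b ∧ c ∧ j, h(c, b)))) ∧ h(j ∧ j, b ∧ j), j) ∧ j
Right:  (h((h(h(c ∧ h(b, b) ∧ h(b, c) ∧ j ∧ c ∧ h(b, b), c ∧ j ∧ (c ∧ h(j, j)) ∧ j ∧ b ∧ b), h(h(c ∧ c ∧ j ∧ b, (c ∧ j) ∧ (b ∧ (a ∧ b))), h(c ∧ j ∧ b, h(c, b)))) ∧ (h(h(c ∧ b ∧ j ∧ b, j ∧ j), j ∧ (b ∧ h(b, c))) ∧ h(j ∧ j, b ∧ j))) ∧ h(a, h(b ∧ j ∧ b, h(b, c))), j) ∧ j) ∧ (c ∧ b) ∧ (c ∧ b) ∧ c
  Merge nested applications:  h((h(h(c ∧ h(b, b) ∧ h(b, c) ∧ j ∧ c ∧ h(b, b), c ∧ j ∧ (c ∧ h(j, j)) ∧ j ∧ b ∧ b), h(h(c ∧ c ∧ j ∧ b, (c ∧ j) ∧ (b ∧ (a ∧ b))), h(c ∧ j ∧ b, h(c, b)))) ∧ (h(h(c ∧ b ∧ j ∧ b, j ∧ j), j ∧ (b ∧ h(b, c))) ∧ h(j ∧ j, b ∧ j))) ∧ h(a, h(b ∧ j ∧ b, h(b, c))), j) ∧ j ∧ c ∧ b ∧ c ∧ b ∧ c
  Simplify inside:  h((h(h(c ∧ h(b, b) ∧ h(b, c) ∧ j ∧ c ∧ h(b, b), c ∧ j ∧ (c ∧ h(j, j)) ∧ j ∧ b ∧ b), h(h(c ∧ c ∧ j ∧ b, (c ∧ j) ∧ (b ∧ (a ∧ b))), h(c ∧ j ∧ b, h(c, b)))) ∧ (h(h(c ∧ b ∧ j ∧ b, j ∧ j), j ∧ (b ∧ h(b, c))) ∧ h(j ∧ j, b ∧ j))) ∧ h(a, h(b ∧ j ∧ b, h(b, c))), j)  →  h(h(a, h(b ∧ b ∧ j, h(b, c))) ∧ h(h(b ∧ b ∧ c ∧ j, j ∧ j), b ∧ h(b, c) ∧ j) ∧ h(h(c ∧ c ∧ h(b, b) ∧ h(b, b) ∧ h(b, c) ∧ j, b ∧ b ∧ c ∧ c ∧ h(j, j) ∧ j ∧ j), h(h(b ∧ c ∧ c ∧ j, b ∧ b ∧ c ∧ j), h(b ∧ c ∧ j, h(c, b)))) ∧ h(j ∧ j, b ∧ j), j)
  Sort arguments:  b ∧ b ∧ c ∧ c ∧ c ∧ h(h(a, h(b ∧ b ∧ j, h(b, c))) ∧ h(h(b ∧ b ∧ c ∧ j, j ∧ j), b ∧ h(b, c) ∧ j) ∧ h(h(c ∧ c ∧ h(b, b) ∧ h(b, b) ∧ h(b, c) ∧ j, b ∧ b ∧ c ∧ c ∧ h(j, j) ∧ j ∧ j), h(h(b ∧ c ∧ c ∧ j, b ∧ b ∧ c ∧ j), h(b ∧ c ∧ j, h(c, b)))) ∧ h(j ∧ j, b ∧ j), j) ∧ j

Answer: yes — both canonical forms are b ∧ b ∧ c ∧ c ∧ c ∧ h(h(a, h(b ∧ b ∧ j, h(b, c))) ∧ h(h(b ∧ b ∧ c ∧ j, j ∧ j), b ∧ h(b, c) ∧ j) ∧ h(h(c ∧ c ∧ h(b, b) ∧ h(b, b) ∧ h(b, c) ∧ j, b ∧ b ∧ c ∧ c ∧ h(j, j) ∧ j ∧ j), h(h(b ∧ c ∧ c ∧ j, b ∧ b ∧ c ∧ j), h(b ∧ c ∧ j, h(c, b)))) ∧ h(j ∧ j, b ∧ j), j) ∧ j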